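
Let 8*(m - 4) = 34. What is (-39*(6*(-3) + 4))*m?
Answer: 9009/2 ≈ 4504.5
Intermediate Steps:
m = 33/4 (m = 4 + (⅛)*34 = 4 + 17/4 = 33/4 ≈ 8.2500)
(-39*(6*(-3) + 4))*m = -39*(6*(-3) + 4)*(33/4) = -39*(-18 + 4)*(33/4) = -39*(-14)*(33/4) = 546*(33/4) = 9009/2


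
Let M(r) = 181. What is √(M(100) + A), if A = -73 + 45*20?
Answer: 12*√7 ≈ 31.749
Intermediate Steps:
A = 827 (A = -73 + 900 = 827)
√(M(100) + A) = √(181 + 827) = √1008 = 12*√7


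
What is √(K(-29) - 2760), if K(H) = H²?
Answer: I*√1919 ≈ 43.806*I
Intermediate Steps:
√(K(-29) - 2760) = √((-29)² - 2760) = √(841 - 2760) = √(-1919) = I*√1919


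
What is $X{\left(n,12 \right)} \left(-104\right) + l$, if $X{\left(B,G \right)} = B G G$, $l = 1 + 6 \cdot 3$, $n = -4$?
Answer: $59923$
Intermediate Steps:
$l = 19$ ($l = 1 + 18 = 19$)
$X{\left(B,G \right)} = B G^{2}$
$X{\left(n,12 \right)} \left(-104\right) + l = - 4 \cdot 12^{2} \left(-104\right) + 19 = \left(-4\right) 144 \left(-104\right) + 19 = \left(-576\right) \left(-104\right) + 19 = 59904 + 19 = 59923$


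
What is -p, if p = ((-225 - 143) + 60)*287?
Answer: 88396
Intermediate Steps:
p = -88396 (p = (-368 + 60)*287 = -308*287 = -88396)
-p = -1*(-88396) = 88396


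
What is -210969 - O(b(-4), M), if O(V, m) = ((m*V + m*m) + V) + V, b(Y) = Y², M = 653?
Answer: -647858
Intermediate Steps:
O(V, m) = m² + 2*V + V*m (O(V, m) = ((V*m + m²) + V) + V = ((m² + V*m) + V) + V = (V + m² + V*m) + V = m² + 2*V + V*m)
-210969 - O(b(-4), M) = -210969 - (653² + 2*(-4)² + (-4)²*653) = -210969 - (426409 + 2*16 + 16*653) = -210969 - (426409 + 32 + 10448) = -210969 - 1*436889 = -210969 - 436889 = -647858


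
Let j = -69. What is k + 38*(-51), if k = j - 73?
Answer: -2080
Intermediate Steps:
k = -142 (k = -69 - 73 = -142)
k + 38*(-51) = -142 + 38*(-51) = -142 - 1938 = -2080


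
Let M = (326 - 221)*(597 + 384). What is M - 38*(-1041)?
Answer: 142563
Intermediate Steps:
M = 103005 (M = 105*981 = 103005)
M - 38*(-1041) = 103005 - 38*(-1041) = 103005 + 39558 = 142563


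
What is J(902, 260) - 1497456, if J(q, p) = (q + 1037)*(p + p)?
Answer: -489176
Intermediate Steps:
J(q, p) = 2*p*(1037 + q) (J(q, p) = (1037 + q)*(2*p) = 2*p*(1037 + q))
J(902, 260) - 1497456 = 2*260*(1037 + 902) - 1497456 = 2*260*1939 - 1497456 = 1008280 - 1497456 = -489176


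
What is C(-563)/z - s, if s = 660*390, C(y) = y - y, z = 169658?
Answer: -257400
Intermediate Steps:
C(y) = 0
s = 257400
C(-563)/z - s = 0/169658 - 1*257400 = 0*(1/169658) - 257400 = 0 - 257400 = -257400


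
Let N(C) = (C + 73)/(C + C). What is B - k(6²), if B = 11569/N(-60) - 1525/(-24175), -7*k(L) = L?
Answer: -9396809213/87997 ≈ -1.0679e+5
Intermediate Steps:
k(L) = -L/7
N(C) = (73 + C)/(2*C) (N(C) = (73 + C)/((2*C)) = (73 + C)*(1/(2*C)) = (73 + C)/(2*C))
B = -1342465967/12571 (B = 11569/(((½)*(73 - 60)/(-60))) - 1525/(-24175) = 11569/(((½)*(-1/60)*13)) - 1525*(-1/24175) = 11569/(-13/120) + 61/967 = 11569*(-120/13) + 61/967 = -1388280/13 + 61/967 = -1342465967/12571 ≈ -1.0679e+5)
B - k(6²) = -1342465967/12571 - (-1)*6²/7 = -1342465967/12571 - (-1)*36/7 = -1342465967/12571 - 1*(-36/7) = -1342465967/12571 + 36/7 = -9396809213/87997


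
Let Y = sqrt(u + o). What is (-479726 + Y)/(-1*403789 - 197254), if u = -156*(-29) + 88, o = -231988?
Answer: 479726/601043 - 12*I*sqrt(1579)/601043 ≈ 0.79816 - 0.00079335*I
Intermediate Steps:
u = 4612 (u = 4524 + 88 = 4612)
Y = 12*I*sqrt(1579) (Y = sqrt(4612 - 231988) = sqrt(-227376) = 12*I*sqrt(1579) ≈ 476.84*I)
(-479726 + Y)/(-1*403789 - 197254) = (-479726 + 12*I*sqrt(1579))/(-1*403789 - 197254) = (-479726 + 12*I*sqrt(1579))/(-403789 - 197254) = (-479726 + 12*I*sqrt(1579))/(-601043) = (-479726 + 12*I*sqrt(1579))*(-1/601043) = 479726/601043 - 12*I*sqrt(1579)/601043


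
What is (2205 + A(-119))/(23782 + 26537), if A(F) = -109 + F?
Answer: 659/16773 ≈ 0.039289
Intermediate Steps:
(2205 + A(-119))/(23782 + 26537) = (2205 + (-109 - 119))/(23782 + 26537) = (2205 - 228)/50319 = 1977*(1/50319) = 659/16773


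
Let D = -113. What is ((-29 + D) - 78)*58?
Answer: -12760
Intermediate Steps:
((-29 + D) - 78)*58 = ((-29 - 113) - 78)*58 = (-142 - 78)*58 = -220*58 = -12760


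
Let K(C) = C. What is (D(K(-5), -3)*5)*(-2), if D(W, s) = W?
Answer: 50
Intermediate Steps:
(D(K(-5), -3)*5)*(-2) = -5*5*(-2) = -25*(-2) = 50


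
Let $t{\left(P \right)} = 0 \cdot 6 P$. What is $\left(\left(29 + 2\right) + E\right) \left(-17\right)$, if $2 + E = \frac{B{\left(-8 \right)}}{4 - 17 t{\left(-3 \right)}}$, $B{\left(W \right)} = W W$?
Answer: $-765$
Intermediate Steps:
$B{\left(W \right)} = W^{2}$
$t{\left(P \right)} = 0$ ($t{\left(P \right)} = 0 P = 0$)
$E = 14$ ($E = -2 + \frac{\left(-8\right)^{2}}{4 - 17 \cdot 0} = -2 + \frac{64}{4 - 0} = -2 + \frac{64}{4 + 0} = -2 + \frac{64}{4} = -2 + 64 \cdot \frac{1}{4} = -2 + 16 = 14$)
$\left(\left(29 + 2\right) + E\right) \left(-17\right) = \left(\left(29 + 2\right) + 14\right) \left(-17\right) = \left(31 + 14\right) \left(-17\right) = 45 \left(-17\right) = -765$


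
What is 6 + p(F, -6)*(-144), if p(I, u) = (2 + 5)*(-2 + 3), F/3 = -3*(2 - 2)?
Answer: -1002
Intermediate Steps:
F = 0 (F = 3*(-3*(2 - 2)) = 3*(-3*0) = 3*0 = 0)
p(I, u) = 7 (p(I, u) = 7*1 = 7)
6 + p(F, -6)*(-144) = 6 + 7*(-144) = 6 - 1008 = -1002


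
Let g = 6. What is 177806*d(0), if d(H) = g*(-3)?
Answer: -3200508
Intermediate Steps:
d(H) = -18 (d(H) = 6*(-3) = -18)
177806*d(0) = 177806*(-18) = -3200508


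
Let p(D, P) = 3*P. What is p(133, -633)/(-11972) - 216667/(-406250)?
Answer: 1682703037/2431812500 ≈ 0.69195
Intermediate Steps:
p(133, -633)/(-11972) - 216667/(-406250) = (3*(-633))/(-11972) - 216667/(-406250) = -1899*(-1/11972) - 216667*(-1/406250) = 1899/11972 + 216667/406250 = 1682703037/2431812500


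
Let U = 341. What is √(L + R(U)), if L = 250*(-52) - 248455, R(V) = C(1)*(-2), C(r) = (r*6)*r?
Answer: I*√261467 ≈ 511.34*I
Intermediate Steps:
C(r) = 6*r² (C(r) = (6*r)*r = 6*r²)
R(V) = -12 (R(V) = (6*1²)*(-2) = (6*1)*(-2) = 6*(-2) = -12)
L = -261455 (L = -13000 - 248455 = -261455)
√(L + R(U)) = √(-261455 - 12) = √(-261467) = I*√261467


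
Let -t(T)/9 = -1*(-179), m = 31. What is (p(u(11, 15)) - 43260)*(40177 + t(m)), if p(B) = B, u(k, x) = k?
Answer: -1667940934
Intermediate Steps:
t(T) = -1611 (t(T) = -(-9)*(-179) = -9*179 = -1611)
(p(u(11, 15)) - 43260)*(40177 + t(m)) = (11 - 43260)*(40177 - 1611) = -43249*38566 = -1667940934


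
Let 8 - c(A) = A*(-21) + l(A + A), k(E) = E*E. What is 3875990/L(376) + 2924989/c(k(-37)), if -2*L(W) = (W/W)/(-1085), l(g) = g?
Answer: 218843165792689/26019 ≈ 8.4109e+9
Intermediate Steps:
k(E) = E**2
L(W) = 1/2170 (L(W) = -W/W/(2*(-1085)) = -(-1)/(2*1085) = -1/2*(-1/1085) = 1/2170)
c(A) = 8 + 19*A (c(A) = 8 - (A*(-21) + (A + A)) = 8 - (-21*A + 2*A) = 8 - (-19)*A = 8 + 19*A)
3875990/L(376) + 2924989/c(k(-37)) = 3875990/(1/2170) + 2924989/(8 + 19*(-37)**2) = 3875990*2170 + 2924989/(8 + 19*1369) = 8410898300 + 2924989/(8 + 26011) = 8410898300 + 2924989/26019 = 218843165792689/26019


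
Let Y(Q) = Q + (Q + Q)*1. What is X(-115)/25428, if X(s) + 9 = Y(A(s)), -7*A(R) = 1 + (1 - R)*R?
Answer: 6659/29666 ≈ 0.22447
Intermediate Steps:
A(R) = -⅐ - R*(1 - R)/7 (A(R) = -(1 + (1 - R)*R)/7 = -(1 + R*(1 - R))/7 = -⅐ - R*(1 - R)/7)
Y(Q) = 3*Q (Y(Q) = Q + (2*Q)*1 = Q + 2*Q = 3*Q)
X(s) = -66/7 - 3*s/7 + 3*s²/7 (X(s) = -9 + 3*(-⅐ - s/7 + s²/7) = -9 + (-3/7 - 3*s/7 + 3*s²/7) = -66/7 - 3*s/7 + 3*s²/7)
X(-115)/25428 = (-66/7 - 3/7*(-115) + (3/7)*(-115)²)/25428 = (-66/7 + 345/7 + (3/7)*13225)*(1/25428) = (-66/7 + 345/7 + 39675/7)*(1/25428) = (39954/7)*(1/25428) = 6659/29666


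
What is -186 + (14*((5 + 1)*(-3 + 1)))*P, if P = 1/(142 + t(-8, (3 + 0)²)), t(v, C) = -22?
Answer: -937/5 ≈ -187.40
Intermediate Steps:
P = 1/120 (P = 1/(142 - 22) = 1/120 ≈ 0.0083333)
-186 + (14*((5 + 1)*(-3 + 1)))*P = -186 + (14*((5 + 1)*(-3 + 1)))*(1/120) = -186 + (14*(6*(-2)))*(1/120) = -186 + (14*(-12))*(1/120) = -186 - 168*1/120 = -186 - 7/5 = -937/5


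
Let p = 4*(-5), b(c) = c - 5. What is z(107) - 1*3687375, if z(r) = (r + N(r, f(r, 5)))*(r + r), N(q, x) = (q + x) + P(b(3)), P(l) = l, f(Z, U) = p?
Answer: -3646287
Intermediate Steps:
b(c) = -5 + c
p = -20
f(Z, U) = -20
N(q, x) = -2 + q + x (N(q, x) = (q + x) + (-5 + 3) = (q + x) - 2 = -2 + q + x)
z(r) = 2*r*(-22 + 2*r) (z(r) = (r + (-2 + r - 20))*(r + r) = (r + (-22 + r))*(2*r) = (-22 + 2*r)*(2*r) = 2*r*(-22 + 2*r))
z(107) - 1*3687375 = 4*107*(-11 + 107) - 1*3687375 = 4*107*96 - 3687375 = 41088 - 3687375 = -3646287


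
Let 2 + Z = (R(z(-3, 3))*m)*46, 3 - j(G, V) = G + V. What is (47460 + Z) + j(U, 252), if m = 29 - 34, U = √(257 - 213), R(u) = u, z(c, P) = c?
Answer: 47899 - 2*√11 ≈ 47892.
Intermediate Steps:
U = 2*√11 (U = √44 = 2*√11 ≈ 6.6332)
m = -5
j(G, V) = 3 - G - V (j(G, V) = 3 - (G + V) = 3 + (-G - V) = 3 - G - V)
Z = 688 (Z = -2 - 3*(-5)*46 = -2 + 15*46 = -2 + 690 = 688)
(47460 + Z) + j(U, 252) = (47460 + 688) + (3 - 2*√11 - 1*252) = 48148 + (3 - 2*√11 - 252) = 48148 + (-249 - 2*√11) = 47899 - 2*√11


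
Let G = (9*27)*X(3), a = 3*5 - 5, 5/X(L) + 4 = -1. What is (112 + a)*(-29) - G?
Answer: -3295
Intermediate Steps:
X(L) = -1 (X(L) = 5/(-4 - 1) = 5/(-5) = 5*(-⅕) = -1)
a = 10 (a = 15 - 5 = 10)
G = -243 (G = (9*27)*(-1) = 243*(-1) = -243)
(112 + a)*(-29) - G = (112 + 10)*(-29) - 1*(-243) = 122*(-29) + 243 = -3538 + 243 = -3295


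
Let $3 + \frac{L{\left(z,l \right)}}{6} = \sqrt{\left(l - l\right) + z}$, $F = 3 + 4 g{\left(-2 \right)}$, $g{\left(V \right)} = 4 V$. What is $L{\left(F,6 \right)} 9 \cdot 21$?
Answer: $-3402 + 1134 i \sqrt{29} \approx -3402.0 + 6106.8 i$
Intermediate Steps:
$F = -29$ ($F = 3 + 4 \cdot 4 \left(-2\right) = 3 + 4 \left(-8\right) = 3 - 32 = -29$)
$L{\left(z,l \right)} = -18 + 6 \sqrt{z}$ ($L{\left(z,l \right)} = -18 + 6 \sqrt{\left(l - l\right) + z} = -18 + 6 \sqrt{0 + z} = -18 + 6 \sqrt{z}$)
$L{\left(F,6 \right)} 9 \cdot 21 = \left(-18 + 6 \sqrt{-29}\right) 9 \cdot 21 = \left(-18 + 6 i \sqrt{29}\right) 9 \cdot 21 = \left(-162 + 54 i \sqrt{29}\right) 21 = -3402 + 1134 i \sqrt{29}$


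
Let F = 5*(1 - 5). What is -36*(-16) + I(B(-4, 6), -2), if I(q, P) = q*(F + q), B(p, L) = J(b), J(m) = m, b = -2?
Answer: 620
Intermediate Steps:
B(p, L) = -2
F = -20 (F = 5*(-4) = -20)
I(q, P) = q*(-20 + q)
-36*(-16) + I(B(-4, 6), -2) = -36*(-16) - 2*(-20 - 2) = 576 - 2*(-22) = 576 + 44 = 620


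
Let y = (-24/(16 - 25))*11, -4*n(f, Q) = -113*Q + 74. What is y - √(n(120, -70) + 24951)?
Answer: 88/3 - √22955 ≈ -122.18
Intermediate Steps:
n(f, Q) = -37/2 + 113*Q/4 (n(f, Q) = -(-113*Q + 74)/4 = -(74 - 113*Q)/4 = -37/2 + 113*Q/4)
y = 88/3 (y = (-24/(-9))*11 = -⅑*(-24)*11 = (8/3)*11 = 88/3 ≈ 29.333)
y - √(n(120, -70) + 24951) = 88/3 - √((-37/2 + (113/4)*(-70)) + 24951) = 88/3 - √((-37/2 - 3955/2) + 24951) = 88/3 - √(-1996 + 24951) = 88/3 - √22955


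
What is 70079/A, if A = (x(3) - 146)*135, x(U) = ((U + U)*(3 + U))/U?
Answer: -70079/18090 ≈ -3.8739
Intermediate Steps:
x(U) = 6 + 2*U (x(U) = ((2*U)*(3 + U))/U = (2*U*(3 + U))/U = 6 + 2*U)
A = -18090 (A = ((6 + 2*3) - 146)*135 = ((6 + 6) - 146)*135 = (12 - 146)*135 = -134*135 = -18090)
70079/A = 70079/(-18090) = 70079*(-1/18090) = -70079/18090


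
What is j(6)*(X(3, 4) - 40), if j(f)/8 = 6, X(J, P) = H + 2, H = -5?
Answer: -2064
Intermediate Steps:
X(J, P) = -3 (X(J, P) = -5 + 2 = -3)
j(f) = 48 (j(f) = 8*6 = 48)
j(6)*(X(3, 4) - 40) = 48*(-3 - 40) = 48*(-43) = -2064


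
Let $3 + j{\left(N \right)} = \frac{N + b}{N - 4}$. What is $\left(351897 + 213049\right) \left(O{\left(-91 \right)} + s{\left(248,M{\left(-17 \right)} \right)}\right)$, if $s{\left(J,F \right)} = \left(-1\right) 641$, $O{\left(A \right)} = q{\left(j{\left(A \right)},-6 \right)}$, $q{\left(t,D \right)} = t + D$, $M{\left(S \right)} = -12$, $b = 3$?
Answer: $- \frac{1833457908}{5} \approx -3.6669 \cdot 10^{8}$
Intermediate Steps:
$j{\left(N \right)} = -3 + \frac{3 + N}{-4 + N}$ ($j{\left(N \right)} = -3 + \frac{N + 3}{N - 4} = -3 + \frac{3 + N}{-4 + N}$)
$q{\left(t,D \right)} = D + t$
$O{\left(A \right)} = -6 + \frac{15 - 2 A}{-4 + A}$
$s{\left(J,F \right)} = -641$
$\left(351897 + 213049\right) \left(O{\left(-91 \right)} + s{\left(248,M{\left(-17 \right)} \right)}\right) = \left(351897 + 213049\right) \left(\frac{39 - -728}{-4 - 91} - 641\right) = 564946 \left(\frac{39 + 728}{-95} - 641\right) = 564946 \left(\left(- \frac{1}{95}\right) 767 - 641\right) = 564946 \left(- \frac{767}{95} - 641\right) = 564946 \left(- \frac{61662}{95}\right) = - \frac{1833457908}{5}$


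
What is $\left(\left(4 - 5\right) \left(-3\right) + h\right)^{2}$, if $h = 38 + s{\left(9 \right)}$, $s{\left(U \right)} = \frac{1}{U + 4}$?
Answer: $\frac{285156}{169} \approx 1687.3$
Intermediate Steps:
$s{\left(U \right)} = \frac{1}{4 + U}$
$h = \frac{495}{13}$ ($h = 38 + \frac{1}{4 + 9} = 38 + \frac{1}{13} = \frac{495}{13} \approx 38.077$)
$\left(\left(4 - 5\right) \left(-3\right) + h\right)^{2} = \left(\left(4 - 5\right) \left(-3\right) + \frac{495}{13}\right)^{2} = \left(\left(-1\right) \left(-3\right) + \frac{495}{13}\right)^{2} = \left(3 + \frac{495}{13}\right)^{2} = \left(\frac{534}{13}\right)^{2} = \frac{285156}{169}$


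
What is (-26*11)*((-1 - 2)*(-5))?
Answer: -4290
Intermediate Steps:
(-26*11)*((-1 - 2)*(-5)) = -(-858)*(-5) = -286*15 = -4290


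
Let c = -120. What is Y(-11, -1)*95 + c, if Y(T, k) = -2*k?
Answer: 70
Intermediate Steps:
Y(-11, -1)*95 + c = -2*(-1)*95 - 120 = 2*95 - 120 = 190 - 120 = 70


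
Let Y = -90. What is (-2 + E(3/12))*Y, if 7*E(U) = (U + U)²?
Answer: 2475/14 ≈ 176.79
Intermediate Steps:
E(U) = 4*U²/7 (E(U) = (U + U)²/7 = (2*U)²/7 = (4*U²)/7 = 4*U²/7)
(-2 + E(3/12))*Y = (-2 + 4*(3/12)²/7)*(-90) = (-2 + 4*(3*(1/12))²/7)*(-90) = (-2 + 4*(¼)²/7)*(-90) = (-2 + (4/7)*(1/16))*(-90) = (-2 + 1/28)*(-90) = -55/28*(-90) = 2475/14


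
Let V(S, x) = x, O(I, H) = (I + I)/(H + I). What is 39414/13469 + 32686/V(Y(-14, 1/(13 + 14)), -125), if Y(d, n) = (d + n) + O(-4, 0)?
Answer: -435320984/1683625 ≈ -258.56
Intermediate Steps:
O(I, H) = 2*I/(H + I) (O(I, H) = (2*I)/(H + I) = 2*I/(H + I))
Y(d, n) = 2 + d + n (Y(d, n) = (d + n) + 2*(-4)/(0 - 4) = (d + n) + 2*(-4)/(-4) = (d + n) + 2*(-4)*(-¼) = (d + n) + 2 = 2 + d + n)
39414/13469 + 32686/V(Y(-14, 1/(13 + 14)), -125) = 39414/13469 + 32686/(-125) = 39414*(1/13469) + 32686*(-1/125) = 39414/13469 - 32686/125 = -435320984/1683625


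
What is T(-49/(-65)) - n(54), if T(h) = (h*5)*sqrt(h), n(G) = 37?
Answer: -37 + 343*sqrt(65)/845 ≈ -33.727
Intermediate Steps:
T(h) = 5*h**(3/2) (T(h) = (5*h)*sqrt(h) = 5*h**(3/2))
T(-49/(-65)) - n(54) = 5*(-49/(-65))**(3/2) - 1*37 = 5*(-49*(-1/65))**(3/2) - 37 = 5*(49/65)**(3/2) - 37 = 5*(343*sqrt(65)/4225) - 37 = 343*sqrt(65)/845 - 37 = -37 + 343*sqrt(65)/845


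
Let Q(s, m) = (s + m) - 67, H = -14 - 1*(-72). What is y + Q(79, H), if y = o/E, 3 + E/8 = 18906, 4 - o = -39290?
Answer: 1770829/25204 ≈ 70.260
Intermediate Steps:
o = 39294 (o = 4 - 1*(-39290) = 4 + 39290 = 39294)
E = 151224 (E = -24 + 8*18906 = -24 + 151248 = 151224)
H = 58 (H = -14 + 72 = 58)
Q(s, m) = -67 + m + s (Q(s, m) = (m + s) - 67 = -67 + m + s)
y = 6549/25204 (y = 39294/151224 = 39294*(1/151224) = 6549/25204 ≈ 0.25984)
y + Q(79, H) = 6549/25204 + (-67 + 58 + 79) = 6549/25204 + 70 = 1770829/25204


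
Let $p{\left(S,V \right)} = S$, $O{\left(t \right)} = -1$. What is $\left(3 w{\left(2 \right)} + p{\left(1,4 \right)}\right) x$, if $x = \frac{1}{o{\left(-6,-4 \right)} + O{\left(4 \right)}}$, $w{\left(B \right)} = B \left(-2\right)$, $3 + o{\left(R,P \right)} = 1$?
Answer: $\frac{11}{3} \approx 3.6667$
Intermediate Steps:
$o{\left(R,P \right)} = -2$ ($o{\left(R,P \right)} = -3 + 1 = -2$)
$w{\left(B \right)} = - 2 B$
$x = - \frac{1}{3}$ ($x = \frac{1}{-2 - 1} = \frac{1}{-3} = - \frac{1}{3} \approx -0.33333$)
$\left(3 w{\left(2 \right)} + p{\left(1,4 \right)}\right) x = \left(3 \left(\left(-2\right) 2\right) + 1\right) \left(- \frac{1}{3}\right) = \left(3 \left(-4\right) + 1\right) \left(- \frac{1}{3}\right) = \left(-12 + 1\right) \left(- \frac{1}{3}\right) = \left(-11\right) \left(- \frac{1}{3}\right) = \frac{11}{3}$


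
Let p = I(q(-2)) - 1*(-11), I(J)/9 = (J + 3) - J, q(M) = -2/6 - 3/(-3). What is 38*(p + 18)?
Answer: 2128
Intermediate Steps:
q(M) = ⅔ (q(M) = -2*⅙ - 3*(-⅓) = -⅓ + 1 = ⅔)
I(J) = 27 (I(J) = 9*((J + 3) - J) = 9*((3 + J) - J) = 9*3 = 27)
p = 38 (p = 27 - 1*(-11) = 27 + 11 = 38)
38*(p + 18) = 38*(38 + 18) = 38*56 = 2128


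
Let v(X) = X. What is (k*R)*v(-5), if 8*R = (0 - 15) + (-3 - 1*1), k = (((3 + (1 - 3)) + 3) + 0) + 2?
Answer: 285/4 ≈ 71.250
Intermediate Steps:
k = 6 (k = (((3 - 2) + 3) + 0) + 2 = ((1 + 3) + 0) + 2 = (4 + 0) + 2 = 4 + 2 = 6)
R = -19/8 (R = ((0 - 15) + (-3 - 1*1))/8 = (-15 + (-3 - 1))/8 = (-15 - 4)/8 = (1/8)*(-19) = -19/8 ≈ -2.3750)
(k*R)*v(-5) = (6*(-19/8))*(-5) = -57/4*(-5) = 285/4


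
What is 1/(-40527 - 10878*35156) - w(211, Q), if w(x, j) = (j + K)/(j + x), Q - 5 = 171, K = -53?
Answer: -8232773501/25903116580 ≈ -0.31783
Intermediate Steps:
Q = 176 (Q = 5 + 171 = 176)
w(x, j) = (-53 + j)/(j + x) (w(x, j) = (j - 53)/(j + x) = (-53 + j)/(j + x))
1/(-40527 - 10878*35156) - w(211, Q) = 1/(-40527 - 10878*35156) - (-53 + 176)/(176 + 211) = (1/35156)/(-51405) - 123/387 = -1/51405*1/35156 - 123/387 = -1/1807194180 - 1*41/129 = -1/1807194180 - 41/129 = -8232773501/25903116580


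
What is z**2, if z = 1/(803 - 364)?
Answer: 1/192721 ≈ 5.1888e-6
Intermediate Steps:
z = 1/439 ≈ 0.0022779
z**2 = (1/439)**2 = 1/192721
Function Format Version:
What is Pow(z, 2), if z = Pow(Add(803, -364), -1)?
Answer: Rational(1, 192721) ≈ 5.1888e-6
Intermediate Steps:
z = Rational(1, 439) (z = Pow(439, -1) = Rational(1, 439) ≈ 0.0022779)
Pow(z, 2) = Pow(Rational(1, 439), 2) = Rational(1, 192721)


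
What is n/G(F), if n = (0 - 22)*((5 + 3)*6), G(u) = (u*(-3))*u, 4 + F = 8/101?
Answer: 20402/891 ≈ 22.898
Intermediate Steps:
F = -396/101 (F = -4 + 8/101 = -396/101 ≈ -3.9208)
G(u) = -3*u**2 (G(u) = (-3*u)*u = -3*u**2)
n = -1056 (n = -176*6 = -22*48 = -1056)
n/G(F) = -1056/((-3*(-396/101)**2)) = -1056/((-3*156816/10201)) = -1056/(-470448/10201) = -1056*(-10201/470448) = 20402/891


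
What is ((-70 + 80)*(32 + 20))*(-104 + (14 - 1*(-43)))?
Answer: -24440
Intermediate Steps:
((-70 + 80)*(32 + 20))*(-104 + (14 - 1*(-43))) = (10*52)*(-104 + (14 + 43)) = 520*(-104 + 57) = 520*(-47) = -24440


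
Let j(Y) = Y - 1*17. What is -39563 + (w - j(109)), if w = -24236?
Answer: -63891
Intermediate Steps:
j(Y) = -17 + Y (j(Y) = Y - 17 = -17 + Y)
-39563 + (w - j(109)) = -39563 + (-24236 - (-17 + 109)) = -39563 + (-24236 - 1*92) = -39563 + (-24236 - 92) = -39563 - 24328 = -63891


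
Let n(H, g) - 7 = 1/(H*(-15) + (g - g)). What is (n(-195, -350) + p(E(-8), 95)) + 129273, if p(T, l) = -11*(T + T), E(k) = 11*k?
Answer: 383806801/2925 ≈ 1.3122e+5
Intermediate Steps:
p(T, l) = -22*T
n(H, g) = 7 - 1/(15*H) (n(H, g) = 7 + 1/(H*(-15) + (g - g)) = 7 + 1/(-15*H + 0) = 7 + 1/(-15*H) = 7 - 1/(15*H))
(n(-195, -350) + p(E(-8), 95)) + 129273 = ((7 - 1/15/(-195)) - 242*(-8)) + 129273 = ((7 - 1/15*(-1/195)) - 22*(-88)) + 129273 = ((7 + 1/2925) + 1936) + 129273 = (20476/2925 + 1936) + 129273 = 5683276/2925 + 129273 = 383806801/2925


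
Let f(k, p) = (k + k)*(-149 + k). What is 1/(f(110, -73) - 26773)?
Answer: -1/35353 ≈ -2.8286e-5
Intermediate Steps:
f(k, p) = 2*k*(-149 + k) (f(k, p) = (2*k)*(-149 + k) = 2*k*(-149 + k))
1/(f(110, -73) - 26773) = 1/(2*110*(-149 + 110) - 26773) = 1/(2*110*(-39) - 26773) = 1/(-8580 - 26773) = 1/(-35353) = -1/35353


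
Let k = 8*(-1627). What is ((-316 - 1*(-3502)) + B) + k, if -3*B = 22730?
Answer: -52220/3 ≈ -17407.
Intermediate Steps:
B = -22730/3 (B = -⅓*22730 = -22730/3 ≈ -7576.7)
k = -13016
((-316 - 1*(-3502)) + B) + k = ((-316 - 1*(-3502)) - 22730/3) - 13016 = ((-316 + 3502) - 22730/3) - 13016 = (3186 - 22730/3) - 13016 = -13172/3 - 13016 = -52220/3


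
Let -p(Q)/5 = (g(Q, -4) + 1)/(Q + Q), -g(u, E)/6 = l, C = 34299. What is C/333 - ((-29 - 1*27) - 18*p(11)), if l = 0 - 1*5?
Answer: 354/11 ≈ 32.182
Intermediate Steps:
l = -5 (l = 0 - 5 = -5)
g(u, E) = 30 (g(u, E) = -6*(-5) = 30)
p(Q) = -155/(2*Q) (p(Q) = -5*(30 + 1)/(Q + Q) = -155/(2*Q))
C/333 - ((-29 - 1*27) - 18*p(11)) = 34299/333 - ((-29 - 1*27) - (-1395)/11) = 34299*(1/333) - ((-29 - 27) - (-1395)/11) = 103 - (-56 - 18*(-155/22)) = 103 - (-56 + 1395/11) = 103 - 1*779/11 = 103 - 779/11 = 354/11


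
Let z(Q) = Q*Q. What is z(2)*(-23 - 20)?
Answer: -172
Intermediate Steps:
z(Q) = Q**2
z(2)*(-23 - 20) = 2**2*(-23 - 20) = 4*(-43) = -172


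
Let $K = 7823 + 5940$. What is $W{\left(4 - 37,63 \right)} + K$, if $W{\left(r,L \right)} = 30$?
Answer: $13793$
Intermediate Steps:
$K = 13763$
$W{\left(4 - 37,63 \right)} + K = 30 + 13763 = 13793$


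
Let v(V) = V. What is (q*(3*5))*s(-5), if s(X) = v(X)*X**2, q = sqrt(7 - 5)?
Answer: -1875*sqrt(2) ≈ -2651.6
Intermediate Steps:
q = sqrt(2) ≈ 1.4142
s(X) = X**3 (s(X) = X*X**2 = X**3)
(q*(3*5))*s(-5) = (sqrt(2)*(3*5))*(-5)**3 = (sqrt(2)*15)*(-125) = (15*sqrt(2))*(-125) = -1875*sqrt(2)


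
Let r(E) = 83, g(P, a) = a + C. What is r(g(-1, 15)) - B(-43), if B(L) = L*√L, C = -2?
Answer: 83 + 43*I*√43 ≈ 83.0 + 281.97*I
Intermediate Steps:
g(P, a) = -2 + a (g(P, a) = a - 2 = -2 + a)
B(L) = L^(3/2)
r(g(-1, 15)) - B(-43) = 83 - (-43)^(3/2) = 83 - (-43)*I*√43 = 83 + 43*I*√43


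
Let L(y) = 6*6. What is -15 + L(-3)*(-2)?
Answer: -87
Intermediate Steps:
L(y) = 36
-15 + L(-3)*(-2) = -15 + 36*(-2) = -15 - 72 = -87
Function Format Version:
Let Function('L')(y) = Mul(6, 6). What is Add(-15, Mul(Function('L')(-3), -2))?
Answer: -87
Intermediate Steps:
Function('L')(y) = 36
Add(-15, Mul(Function('L')(-3), -2)) = Add(-15, Mul(36, -2)) = Add(-15, -72) = -87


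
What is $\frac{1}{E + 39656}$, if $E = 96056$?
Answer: $\frac{1}{135712} \approx 7.3685 \cdot 10^{-6}$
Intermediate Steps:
$\frac{1}{E + 39656} = \frac{1}{96056 + 39656} = \frac{1}{135712}$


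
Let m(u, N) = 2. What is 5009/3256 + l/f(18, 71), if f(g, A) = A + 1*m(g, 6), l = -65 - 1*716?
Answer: -2177279/237688 ≈ -9.1602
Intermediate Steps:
l = -781 (l = -65 - 716 = -781)
f(g, A) = 2 + A (f(g, A) = A + 1*2 = A + 2 = 2 + A)
5009/3256 + l/f(18, 71) = 5009/3256 - 781/(2 + 71) = 5009*(1/3256) - 781/73 = 5009/3256 - 781*1/73 = 5009/3256 - 781/73 = -2177279/237688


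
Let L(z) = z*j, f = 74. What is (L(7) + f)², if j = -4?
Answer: 2116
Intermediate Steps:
L(z) = -4*z (L(z) = z*(-4) = -4*z)
(L(7) + f)² = (-4*7 + 74)² = (-28 + 74)² = 46² = 2116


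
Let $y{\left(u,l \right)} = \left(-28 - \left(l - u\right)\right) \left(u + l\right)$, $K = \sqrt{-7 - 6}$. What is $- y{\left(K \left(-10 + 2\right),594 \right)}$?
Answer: $370300 - 224 i \sqrt{13} \approx 3.703 \cdot 10^{5} - 807.64 i$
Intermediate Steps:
$K = i \sqrt{13}$ ($K = \sqrt{-13} = i \sqrt{13} \approx 3.6056 i$)
$y{\left(u,l \right)} = \left(l + u\right) \left(-28 + u - l\right)$ ($y{\left(u,l \right)} = \left(-28 + u - l\right) \left(l + u\right) = \left(l + u\right) \left(-28 + u - l\right)$)
$- y{\left(K \left(-10 + 2\right),594 \right)} = - (\left(i \sqrt{13} \left(-10 + 2\right)\right)^{2} - 594^{2} - 16632 - 28 i \sqrt{13} \left(-10 + 2\right)) = - (\left(i \sqrt{13} \left(-8\right)\right)^{2} - 352836 - 16632 - 28 i \sqrt{13} \left(-8\right)) = - (\left(- 8 i \sqrt{13}\right)^{2} - 352836 - 16632 - 28 \left(- 8 i \sqrt{13}\right)) = - (-832 - 352836 - 16632 + 224 i \sqrt{13}) = - (-370300 + 224 i \sqrt{13}) = 370300 - 224 i \sqrt{13}$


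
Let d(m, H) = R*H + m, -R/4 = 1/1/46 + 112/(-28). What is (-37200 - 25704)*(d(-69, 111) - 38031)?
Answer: 3569676192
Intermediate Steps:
R = -168 (R = -4*(1/1/46 + 112/(-28)) = -4*(1/(1/46) + 112*(-1/28)) = -4*(1*46 - 4) = -4*(46 - 4) = -4*42 = -168)
d(m, H) = m - 168*H (d(m, H) = -168*H + m = m - 168*H)
(-37200 - 25704)*(d(-69, 111) - 38031) = (-37200 - 25704)*((-69 - 168*111) - 38031) = -62904*((-69 - 18648) - 38031) = -62904*(-18717 - 38031) = -62904*(-56748) = 3569676192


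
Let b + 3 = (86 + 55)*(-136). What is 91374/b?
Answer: -30458/6393 ≈ -4.7643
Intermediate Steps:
b = -19179 (b = -3 + (86 + 55)*(-136) = -3 + 141*(-136) = -3 - 19176 = -19179)
91374/b = 91374/(-19179) = 91374*(-1/19179) = -30458/6393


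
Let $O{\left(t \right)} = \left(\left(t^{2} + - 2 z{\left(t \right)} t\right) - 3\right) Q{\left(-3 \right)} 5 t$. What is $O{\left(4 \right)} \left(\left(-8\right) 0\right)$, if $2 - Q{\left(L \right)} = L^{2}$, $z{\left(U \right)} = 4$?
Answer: $0$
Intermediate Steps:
$Q{\left(L \right)} = 2 - L^{2}$
$O{\left(t \right)} = t \left(105 - 35 t^{2} + 280 t\right)$ ($O{\left(t \right)} = \left(\left(t^{2} + \left(-2\right) 4 t\right) - 3\right) \left(2 - \left(-3\right)^{2}\right) 5 t = \left(\left(t^{2} - 8 t\right) - 3\right) \left(2 - 9\right) 5 t = \left(-3 + t^{2} - 8 t\right) \left(2 - 9\right) 5 t = \left(-3 + t^{2} - 8 t\right) \left(\left(-7\right) 5\right) t = \left(-3 + t^{2} - 8 t\right) \left(-35\right) t = \left(105 - 35 t^{2} + 280 t\right) t = t \left(105 - 35 t^{2} + 280 t\right)$)
$O{\left(4 \right)} \left(\left(-8\right) 0\right) = 35 \cdot 4 \left(3 - 4^{2} + 8 \cdot 4\right) \left(\left(-8\right) 0\right) = 35 \cdot 4 \left(3 - 16 + 32\right) 0 = 35 \cdot 4 \cdot 19 \cdot 0 = 2660 \cdot 0 = 0$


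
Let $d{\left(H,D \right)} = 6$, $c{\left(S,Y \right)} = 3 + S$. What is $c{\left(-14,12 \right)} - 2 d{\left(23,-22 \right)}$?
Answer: $-23$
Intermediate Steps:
$c{\left(-14,12 \right)} - 2 d{\left(23,-22 \right)} = \left(3 - 14\right) - 12 = -11 - 12 = -23$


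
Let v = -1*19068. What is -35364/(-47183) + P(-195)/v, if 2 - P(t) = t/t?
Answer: 674273569/899685444 ≈ 0.74945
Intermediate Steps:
v = -19068
P(t) = 1 (P(t) = 2 - t/t = 2 - 1*1 = 2 - 1 = 1)
-35364/(-47183) + P(-195)/v = -35364/(-47183) + 1/(-19068) = -35364*(-1/47183) + 1*(-1/19068) = 35364/47183 - 1/19068 = 674273569/899685444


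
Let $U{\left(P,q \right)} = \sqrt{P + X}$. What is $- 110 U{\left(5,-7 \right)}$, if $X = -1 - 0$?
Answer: $-220$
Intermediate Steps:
$X = -1$ ($X = -1 + 0 = -1$)
$U{\left(P,q \right)} = \sqrt{-1 + P}$ ($U{\left(P,q \right)} = \sqrt{P - 1} = \sqrt{-1 + P}$)
$- 110 U{\left(5,-7 \right)} = - 110 \sqrt{-1 + 5} = - 110 \sqrt{4} = \left(-110\right) 2 = -220$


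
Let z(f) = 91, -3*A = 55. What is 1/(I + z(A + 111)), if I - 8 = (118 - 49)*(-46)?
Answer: -1/3075 ≈ -0.00032520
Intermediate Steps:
A = -55/3 (A = -⅓*55 = -55/3 ≈ -18.333)
I = -3166 (I = 8 + (118 - 49)*(-46) = 8 + 69*(-46) = 8 - 3174 = -3166)
1/(I + z(A + 111)) = 1/(-3166 + 91) = 1/(-3075) = -1/3075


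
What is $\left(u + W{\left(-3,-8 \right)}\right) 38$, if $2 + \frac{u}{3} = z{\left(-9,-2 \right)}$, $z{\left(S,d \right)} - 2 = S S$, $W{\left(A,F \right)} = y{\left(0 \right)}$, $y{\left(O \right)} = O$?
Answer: $9234$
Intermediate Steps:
$W{\left(A,F \right)} = 0$
$z{\left(S,d \right)} = 2 + S^{2}$ ($z{\left(S,d \right)} = 2 + S S = 2 + S^{2}$)
$u = 243$ ($u = -6 + 3 \left(2 + \left(-9\right)^{2}\right) = -6 + 3 \left(2 + 81\right) = -6 + 3 \cdot 83 = -6 + 249 = 243$)
$\left(u + W{\left(-3,-8 \right)}\right) 38 = \left(243 + 0\right) 38 = 243 \cdot 38 = 9234$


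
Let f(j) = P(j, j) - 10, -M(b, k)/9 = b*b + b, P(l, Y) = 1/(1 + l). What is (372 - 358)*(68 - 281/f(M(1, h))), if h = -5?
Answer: 229670/171 ≈ 1343.1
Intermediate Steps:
M(b, k) = -9*b - 9*b² (M(b, k) = -9*(b*b + b) = -9*(b² + b) = -9*(b + b²) = -9*b - 9*b²)
f(j) = -10 + 1/(1 + j) (f(j) = 1/(1 + j) - 10 = -10 + 1/(1 + j))
(372 - 358)*(68 - 281/f(M(1, h))) = (372 - 358)*(68 - 281*(1 - 9*1*(1 + 1))/(-9 - (-90)*(1 + 1))) = 14*(68 - 281*(1 - 9*1*2)/(-9 - (-90)*2)) = 14*(68 - 281*(1 - 18)/(-9 - 10*(-18))) = 14*(68 - 281*(-17/(-9 + 180))) = 14*(68 - 281/((-1/17*171))) = 14*(68 - 281/(-171/17)) = 14*(68 - 281*(-17/171)) = 14*(68 + 4777/171) = 14*(16405/171) = 229670/171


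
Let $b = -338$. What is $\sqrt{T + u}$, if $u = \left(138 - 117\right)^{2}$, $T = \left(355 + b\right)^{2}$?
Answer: $\sqrt{730} \approx 27.019$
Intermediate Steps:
$T = 289$ ($T = \left(355 - 338\right)^{2} = 17^{2} = 289$)
$u = 441$ ($u = 21^{2} = 441$)
$\sqrt{T + u} = \sqrt{289 + 441} = \sqrt{730}$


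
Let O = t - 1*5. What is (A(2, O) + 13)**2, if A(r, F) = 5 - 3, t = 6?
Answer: 225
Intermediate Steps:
O = 1 (O = 6 - 1*5 = 6 - 5 = 1)
A(r, F) = 2
(A(2, O) + 13)**2 = (2 + 13)**2 = 15**2 = 225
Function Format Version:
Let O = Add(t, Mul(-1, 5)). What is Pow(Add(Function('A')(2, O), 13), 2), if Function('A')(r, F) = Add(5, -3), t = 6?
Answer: 225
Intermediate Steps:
O = 1 (O = Add(6, Mul(-1, 5)) = Add(6, -5) = 1)
Function('A')(r, F) = 2
Pow(Add(Function('A')(2, O), 13), 2) = Pow(Add(2, 13), 2) = Pow(15, 2) = 225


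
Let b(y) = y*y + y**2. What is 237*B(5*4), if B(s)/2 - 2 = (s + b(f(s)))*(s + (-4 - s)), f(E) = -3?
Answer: -71100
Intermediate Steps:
b(y) = 2*y**2 (b(y) = y**2 + y**2 = 2*y**2)
B(s) = -140 - 8*s (B(s) = 4 + 2*((s + 2*(-3)**2)*(s + (-4 - s))) = 4 + 2*((s + 2*9)*(-4)) = 4 + 2*((s + 18)*(-4)) = 4 + 2*((18 + s)*(-4)) = 4 + 2*(-72 - 4*s) = 4 + (-144 - 8*s) = -140 - 8*s)
237*B(5*4) = 237*(-140 - 40*4) = 237*(-140 - 8*20) = 237*(-140 - 160) = 237*(-300) = -71100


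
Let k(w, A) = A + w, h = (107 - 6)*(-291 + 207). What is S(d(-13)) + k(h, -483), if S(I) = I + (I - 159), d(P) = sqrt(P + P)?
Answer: -9126 + 2*I*sqrt(26) ≈ -9126.0 + 10.198*I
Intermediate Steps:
h = -8484 (h = 101*(-84) = -8484)
d(P) = sqrt(2)*sqrt(P) (d(P) = sqrt(2*P) = sqrt(2)*sqrt(P))
S(I) = -159 + 2*I (S(I) = I + (-159 + I) = -159 + 2*I)
S(d(-13)) + k(h, -483) = (-159 + 2*(sqrt(2)*sqrt(-13))) + (-483 - 8484) = (-159 + 2*(sqrt(2)*(I*sqrt(13)))) - 8967 = (-159 + 2*(I*sqrt(26))) - 8967 = (-159 + 2*I*sqrt(26)) - 8967 = -9126 + 2*I*sqrt(26)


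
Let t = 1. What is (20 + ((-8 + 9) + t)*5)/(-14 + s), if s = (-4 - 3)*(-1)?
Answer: -30/7 ≈ -4.2857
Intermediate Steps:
s = 7 (s = -7*(-1) = 7)
(20 + ((-8 + 9) + t)*5)/(-14 + s) = (20 + ((-8 + 9) + 1)*5)/(-14 + 7) = (20 + (1 + 1)*5)/(-7) = -(20 + 2*5)/7 = -(20 + 10)/7 = -⅐*30 = -30/7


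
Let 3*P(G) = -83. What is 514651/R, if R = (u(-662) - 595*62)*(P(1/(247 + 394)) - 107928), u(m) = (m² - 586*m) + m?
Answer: -1543953/255409289008 ≈ -6.0450e-6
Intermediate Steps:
P(G) = -83/3 (P(G) = (⅓)*(-83) = -83/3)
u(m) = m² - 585*m
R = -255409289008/3 (R = (-662*(-585 - 662) - 595*62)*(-83/3 - 107928) = (-662*(-1247) - 36890)*(-323867/3) = (825514 - 36890)*(-323867/3) = 788624*(-323867/3) = -255409289008/3 ≈ -8.5136e+10)
514651/R = 514651/(-255409289008/3) = 514651*(-3/255409289008) = -1543953/255409289008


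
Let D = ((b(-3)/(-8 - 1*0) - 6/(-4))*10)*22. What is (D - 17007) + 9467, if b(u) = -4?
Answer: -7100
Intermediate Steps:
D = 440 (D = ((-4/(-8 - 1*0) - 6/(-4))*10)*22 = ((-4/(-8 + 0) - 6*(-¼))*10)*22 = ((-4/(-8) + 3/2)*10)*22 = ((-4*(-⅛) + 3/2)*10)*22 = ((½ + 3/2)*10)*22 = (2*10)*22 = 20*22 = 440)
(D - 17007) + 9467 = (440 - 17007) + 9467 = -16567 + 9467 = -7100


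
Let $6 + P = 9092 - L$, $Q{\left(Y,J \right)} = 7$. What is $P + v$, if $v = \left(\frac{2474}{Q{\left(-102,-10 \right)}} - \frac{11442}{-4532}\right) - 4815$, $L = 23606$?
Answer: $- \frac{301045639}{15862} \approx -18979.0$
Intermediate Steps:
$P = -14520$ ($P = -6 + \left(9092 - 23606\right) = -6 - 14514 = -14520$)
$v = - \frac{70729399}{15862}$ ($v = \left(\frac{2474}{7} - \frac{11442}{-4532}\right) - 4815 = \left(2474 \cdot \frac{1}{7} - - \frac{5721}{2266}\right) - 4815 = \left(\frac{2474}{7} + \frac{5721}{2266}\right) - 4815 = \frac{5646131}{15862} - 4815 = - \frac{70729399}{15862} \approx -4459.0$)
$P + v = -14520 - \frac{70729399}{15862} = - \frac{301045639}{15862}$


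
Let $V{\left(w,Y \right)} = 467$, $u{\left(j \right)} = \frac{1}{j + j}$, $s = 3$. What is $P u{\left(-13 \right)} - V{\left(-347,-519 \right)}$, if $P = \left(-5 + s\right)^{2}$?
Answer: $- \frac{6073}{13} \approx -467.15$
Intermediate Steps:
$u{\left(j \right)} = \frac{1}{2 j}$
$P = 4$ ($P = \left(-5 + 3\right)^{2} = \left(-2\right)^{2} = 4$)
$P u{\left(-13 \right)} - V{\left(-347,-519 \right)} = 4 \frac{1}{2 \left(-13\right)} - 467 = 4 \cdot \frac{1}{2} \left(- \frac{1}{13}\right) - 467 = 4 \left(- \frac{1}{26}\right) - 467 = - \frac{2}{13} - 467 = - \frac{6073}{13}$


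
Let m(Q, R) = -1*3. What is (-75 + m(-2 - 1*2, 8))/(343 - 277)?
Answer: -13/11 ≈ -1.1818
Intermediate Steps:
m(Q, R) = -3
(-75 + m(-2 - 1*2, 8))/(343 - 277) = (-75 - 3)/(343 - 277) = -78/66 = -78*1/66 = -13/11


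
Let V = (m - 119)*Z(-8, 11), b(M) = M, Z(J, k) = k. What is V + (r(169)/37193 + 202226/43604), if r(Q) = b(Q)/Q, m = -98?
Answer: -1931814105571/810881786 ≈ -2382.4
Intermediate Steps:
r(Q) = 1 (r(Q) = Q/Q = 1)
V = -2387 (V = (-98 - 119)*11 = -217*11 = -2387)
V + (r(169)/37193 + 202226/43604) = -2387 + (1/37193 + 202226/43604) = -2387 + (1*(1/37193) + 202226*(1/43604)) = -2387 + (1/37193 + 101113/21802) = -2387 + 3760717611/810881786 = -1931814105571/810881786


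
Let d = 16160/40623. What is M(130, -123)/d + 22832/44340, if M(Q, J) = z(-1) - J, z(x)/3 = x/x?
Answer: 5683079161/17913360 ≈ 317.25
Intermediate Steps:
z(x) = 3 (z(x) = 3*(x/x) = 3*1 = 3)
M(Q, J) = 3 - J
d = 16160/40623 (d = 16160*(1/40623) = 16160/40623 ≈ 0.39780)
M(130, -123)/d + 22832/44340 = (3 - 1*(-123))/(16160/40623) + 22832/44340 = (3 + 123)*(40623/16160) + 22832*(1/44340) = 126*(40623/16160) + 5708/11085 = 2559249/8080 + 5708/11085 = 5683079161/17913360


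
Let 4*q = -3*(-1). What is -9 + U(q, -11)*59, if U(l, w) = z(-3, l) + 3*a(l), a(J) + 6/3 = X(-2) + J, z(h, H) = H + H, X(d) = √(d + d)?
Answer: -567/4 + 354*I ≈ -141.75 + 354.0*I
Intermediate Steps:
X(d) = √2*√d (X(d) = √(2*d) = √2*√d)
q = ¾ (q = (-3*(-1))/4 = (¼)*3 = ¾ ≈ 0.75000)
z(h, H) = 2*H
a(J) = -2 + J + 2*I (a(J) = -2 + (√2*√(-2) + J) = -2 + (√2*(I*√2) + J) = -2 + (2*I + J) = -2 + (J + 2*I) = -2 + J + 2*I)
U(l, w) = -6 + 5*l + 6*I (U(l, w) = 2*l + 3*(-2 + l + 2*I) = 2*l + (-6 + 3*l + 6*I) = -6 + 5*l + 6*I)
-9 + U(q, -11)*59 = -9 + (-6 + 5*(¾) + 6*I)*59 = -9 + (-6 + 15/4 + 6*I)*59 = -9 + (-9/4 + 6*I)*59 = -9 + (-531/4 + 354*I) = -567/4 + 354*I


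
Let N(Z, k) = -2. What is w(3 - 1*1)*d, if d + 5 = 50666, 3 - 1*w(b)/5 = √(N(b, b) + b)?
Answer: 759915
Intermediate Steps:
w(b) = 15 - 5*√(-2 + b)
d = 50661 (d = -5 + 50666 = 50661)
w(3 - 1*1)*d = (15 - 5*√(-2 + (3 - 1*1)))*50661 = (15 - 5*√(-2 + (3 - 1)))*50661 = (15 - 5*√(-2 + 2))*50661 = (15 - 5*√0)*50661 = (15 - 5*0)*50661 = (15 + 0)*50661 = 15*50661 = 759915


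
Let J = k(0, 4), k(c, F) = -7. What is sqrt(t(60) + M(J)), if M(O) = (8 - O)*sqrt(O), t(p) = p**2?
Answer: sqrt(3600 + 15*I*sqrt(7)) ≈ 60.001 + 0.3307*I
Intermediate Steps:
J = -7
M(O) = sqrt(O)*(8 - O)
sqrt(t(60) + M(J)) = sqrt(60**2 + sqrt(-7)*(8 - 1*(-7))) = sqrt(3600 + (I*sqrt(7))*(8 + 7)) = sqrt(3600 + (I*sqrt(7))*15) = sqrt(3600 + 15*I*sqrt(7))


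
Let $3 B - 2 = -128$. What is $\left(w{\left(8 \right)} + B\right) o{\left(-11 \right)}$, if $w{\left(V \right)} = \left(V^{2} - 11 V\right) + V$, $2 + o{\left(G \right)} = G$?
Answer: $754$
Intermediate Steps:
$B = -42$ ($B = \frac{2}{3} + \frac{1}{3} \left(-128\right) = \frac{2}{3} - \frac{128}{3} = -42$)
$o{\left(G \right)} = -2 + G$
$w{\left(V \right)} = V^{2} - 10 V$
$\left(w{\left(8 \right)} + B\right) o{\left(-11 \right)} = \left(8 \left(-10 + 8\right) - 42\right) \left(-2 - 11\right) = \left(8 \left(-2\right) - 42\right) \left(-13\right) = \left(-16 - 42\right) \left(-13\right) = \left(-58\right) \left(-13\right) = 754$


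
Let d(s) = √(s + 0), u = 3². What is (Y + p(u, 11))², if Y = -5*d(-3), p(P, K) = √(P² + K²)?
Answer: 127 - 10*I*√606 ≈ 127.0 - 246.17*I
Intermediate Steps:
u = 9
p(P, K) = √(K² + P²)
d(s) = √s
Y = -5*I*√3 ≈ -8.6602*I
(Y + p(u, 11))² = (-5*I*√3 + √(11² + 9²))² = (-5*I*√3 + √(121 + 81))² = (-5*I*√3 + √202)² = (√202 - 5*I*√3)²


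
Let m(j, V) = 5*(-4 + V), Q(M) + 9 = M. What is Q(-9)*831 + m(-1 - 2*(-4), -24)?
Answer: -15098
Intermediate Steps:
Q(M) = -9 + M
m(j, V) = -20 + 5*V
Q(-9)*831 + m(-1 - 2*(-4), -24) = (-9 - 9)*831 + (-20 + 5*(-24)) = -18*831 + (-20 - 120) = -14958 - 140 = -15098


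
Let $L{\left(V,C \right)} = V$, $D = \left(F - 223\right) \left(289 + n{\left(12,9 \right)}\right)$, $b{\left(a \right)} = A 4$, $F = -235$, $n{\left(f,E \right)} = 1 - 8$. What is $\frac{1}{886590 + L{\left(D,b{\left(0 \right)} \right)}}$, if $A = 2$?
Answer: $\frac{1}{757434} \approx 1.3202 \cdot 10^{-6}$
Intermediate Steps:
$n{\left(f,E \right)} = -7$
$b{\left(a \right)} = 8$ ($b{\left(a \right)} = 2 \cdot 4 = 8$)
$D = -129156$ ($D = \left(-235 - 223\right) \left(289 - 7\right) = \left(-458\right) 282 = -129156$)
$\frac{1}{886590 + L{\left(D,b{\left(0 \right)} \right)}} = \frac{1}{886590 - 129156} = \frac{1}{757434}$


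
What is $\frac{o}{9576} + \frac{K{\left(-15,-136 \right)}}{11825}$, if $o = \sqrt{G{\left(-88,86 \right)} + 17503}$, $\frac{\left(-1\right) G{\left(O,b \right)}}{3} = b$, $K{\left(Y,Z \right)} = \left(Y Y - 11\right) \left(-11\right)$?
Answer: $- \frac{214}{1075} + \frac{\sqrt{17245}}{9576} \approx -0.18536$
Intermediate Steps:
$K{\left(Y,Z \right)} = 121 - 11 Y^{2}$ ($K{\left(Y,Z \right)} = \left(Y^{2} - 11\right) \left(-11\right) = \left(-11 + Y^{2}\right) \left(-11\right) = 121 - 11 Y^{2}$)
$G{\left(O,b \right)} = - 3 b$
$o = \sqrt{17245}$ ($o = \sqrt{\left(-3\right) 86 + 17503} = \sqrt{-258 + 17503} = \sqrt{17245} \approx 131.32$)
$\frac{o}{9576} + \frac{K{\left(-15,-136 \right)}}{11825} = \frac{\sqrt{17245}}{9576} + \frac{121 - 11 \left(-15\right)^{2}}{11825} = \sqrt{17245} \cdot \frac{1}{9576} + \left(121 - 2475\right) \frac{1}{11825} = \frac{\sqrt{17245}}{9576} + \left(121 - 2475\right) \frac{1}{11825} = \frac{\sqrt{17245}}{9576} - \frac{214}{1075} = - \frac{214}{1075} + \frac{\sqrt{17245}}{9576}$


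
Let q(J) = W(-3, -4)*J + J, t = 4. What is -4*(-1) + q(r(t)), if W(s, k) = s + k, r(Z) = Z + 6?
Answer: -56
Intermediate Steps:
r(Z) = 6 + Z
W(s, k) = k + s
q(J) = -6*J (q(J) = (-4 - 3)*J + J = -7*J + J = -6*J)
-4*(-1) + q(r(t)) = -4*(-1) - 6*(6 + 4) = 4 - 6*10 = 4 - 60 = -56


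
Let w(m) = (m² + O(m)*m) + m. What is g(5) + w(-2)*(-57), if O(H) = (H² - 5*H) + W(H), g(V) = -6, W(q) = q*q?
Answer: 1932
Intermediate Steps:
W(q) = q²
O(H) = -5*H + 2*H² (O(H) = (H² - 5*H) + H² = -5*H + 2*H²)
w(m) = m + m² + m²*(-5 + 2*m) (w(m) = (m² + (m*(-5 + 2*m))*m) + m = (m² + m²*(-5 + 2*m)) + m = m + m² + m²*(-5 + 2*m))
g(5) + w(-2)*(-57) = -6 - 2*(1 - 4*(-2) + 2*(-2)²)*(-57) = -6 - 2*(1 + 8 + 2*4)*(-57) = -6 - 2*(1 + 8 + 8)*(-57) = -6 - 2*17*(-57) = -6 - 34*(-57) = -6 + 1938 = 1932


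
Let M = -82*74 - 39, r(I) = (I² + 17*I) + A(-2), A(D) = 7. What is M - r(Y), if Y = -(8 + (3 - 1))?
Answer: -6044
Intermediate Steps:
Y = -10 (Y = -(8 + 2) = -1*10 = -10)
r(I) = 7 + I² + 17*I (r(I) = (I² + 17*I) + 7 = 7 + I² + 17*I)
M = -6107 (M = -6068 - 39 = -6107)
M - r(Y) = -6107 - (7 + (-10)² + 17*(-10)) = -6107 - (7 + 100 - 170) = -6107 - 1*(-63) = -6107 + 63 = -6044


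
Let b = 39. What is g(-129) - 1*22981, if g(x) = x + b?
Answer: -23071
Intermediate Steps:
g(x) = 39 + x (g(x) = x + 39 = 39 + x)
g(-129) - 1*22981 = (39 - 129) - 1*22981 = -90 - 22981 = -23071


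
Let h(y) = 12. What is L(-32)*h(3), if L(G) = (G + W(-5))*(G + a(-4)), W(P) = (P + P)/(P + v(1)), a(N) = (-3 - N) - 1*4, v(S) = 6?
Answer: 17640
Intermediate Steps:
a(N) = -7 - N (a(N) = (-3 - N) - 4 = -7 - N)
W(P) = 2*P/(6 + P) (W(P) = (P + P)/(P + 6) = (2*P)/(6 + P) = 2*P/(6 + P))
L(G) = (-10 + G)*(-3 + G) (L(G) = (G + 2*(-5)/(6 - 5))*(G + (-7 - 1*(-4))) = (G + 2*(-5)/1)*(G + (-7 + 4)) = (G + 2*(-5)*1)*(G - 3) = (G - 10)*(-3 + G) = (-10 + G)*(-3 + G))
L(-32)*h(3) = (30 + (-32)**2 - 13*(-32))*12 = (30 + 1024 + 416)*12 = 1470*12 = 17640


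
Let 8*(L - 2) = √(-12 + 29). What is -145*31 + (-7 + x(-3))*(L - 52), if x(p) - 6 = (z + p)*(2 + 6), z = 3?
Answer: -4445 - √17/8 ≈ -4445.5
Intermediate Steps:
L = 2 + √17/8 (L = 2 + √(-12 + 29)/8 = 2 + √17/8 ≈ 2.5154)
x(p) = 30 + 8*p (x(p) = 6 + (3 + p)*(2 + 6) = 6 + (3 + p)*8 = 6 + (24 + 8*p) = 30 + 8*p)
-145*31 + (-7 + x(-3))*(L - 52) = -145*31 + (-7 + (30 + 8*(-3)))*((2 + √17/8) - 52) = -4495 + (-7 + (30 - 24))*(-50 + √17/8) = -4495 + (-7 + 6)*(-50 + √17/8) = -4495 - (-50 + √17/8) = -4495 + (50 - √17/8) = -4445 - √17/8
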